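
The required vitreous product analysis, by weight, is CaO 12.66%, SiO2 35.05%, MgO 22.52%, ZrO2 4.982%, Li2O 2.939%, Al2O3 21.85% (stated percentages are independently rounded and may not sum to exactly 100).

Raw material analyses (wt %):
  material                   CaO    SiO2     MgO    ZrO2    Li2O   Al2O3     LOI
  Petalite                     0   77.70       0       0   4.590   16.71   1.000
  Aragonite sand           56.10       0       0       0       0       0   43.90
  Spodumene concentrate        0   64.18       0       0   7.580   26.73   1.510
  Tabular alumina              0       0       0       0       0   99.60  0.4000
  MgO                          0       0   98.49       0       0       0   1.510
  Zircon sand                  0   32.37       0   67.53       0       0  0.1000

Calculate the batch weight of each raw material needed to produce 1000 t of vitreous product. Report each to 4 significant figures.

The intermediate values appear rounded to 4 significant digits alongside each step — exact precision is carried throughout. Every reported result takes just one rounding. All derived quantities are recomputed at full float precision (totals, six oxide percentages, yield, ignition loss, glass mass) starting from the weights at 1000 t of glass, as written in either problem or answer.
Oxide mass targets, per 1000 t vitreous product:
  CaO: 12.66% × 1000 = 126.6 t
  SiO2: 35.05% × 1000 = 350.5 t
  MgO: 22.52% × 1000 = 225.2 t
  ZrO2: 4.982% × 1000 = 49.82 t
  Li2O: 2.939% × 1000 = 29.39 t
  Al2O3: 21.85% × 1000 = 218.5 t
Verifying the oxide balance from the weights as reported, for the quoted basis mass (sums match the target masses exact up to rounding of places):
  CaO: 225.7·0.5610 = 126.6 t (target 126.6 t)
  SiO2: 200.3·0.7770 + 266.5·0.6418 + 73.77·0.3237 = 350.6 t (target 350.5 t)
  MgO: 228.7·0.9849 = 225.2 t (target 225.2 t)
  ZrO2: 73.77·0.6753 = 49.82 t (target 49.82 t)
  Li2O: 200.3·0.04590 + 266.5·0.07580 = 29.39 t (target 29.39 t)
  Al2O3: 200.3·0.1671 + 266.5·0.2673 + 114.3·0.9960 = 218.5 t (target 218.5 t)
Mass balance on the glass: total batch − LOI = 1000 t (oxide target masses add up to 1000 t; the stated basis being 1000 t — gaps are rounding artifacts).
Batch total: Σ batch = 1109 t; LOI removed, Σ of batch·LOI: 109.1 t; as yield: glass ÷ batch → 90.17%.

Batch per 1000 t vitreous product:
  Petalite: 200.3 t
  Aragonite sand: 225.7 t
  Spodumene concentrate: 266.5 t
  Tabular alumina: 114.3 t
  MgO: 228.7 t
  Zircon sand: 73.77 t
Total batch = 1109 t; LOI loss = 109.1 t; yield = 90.17%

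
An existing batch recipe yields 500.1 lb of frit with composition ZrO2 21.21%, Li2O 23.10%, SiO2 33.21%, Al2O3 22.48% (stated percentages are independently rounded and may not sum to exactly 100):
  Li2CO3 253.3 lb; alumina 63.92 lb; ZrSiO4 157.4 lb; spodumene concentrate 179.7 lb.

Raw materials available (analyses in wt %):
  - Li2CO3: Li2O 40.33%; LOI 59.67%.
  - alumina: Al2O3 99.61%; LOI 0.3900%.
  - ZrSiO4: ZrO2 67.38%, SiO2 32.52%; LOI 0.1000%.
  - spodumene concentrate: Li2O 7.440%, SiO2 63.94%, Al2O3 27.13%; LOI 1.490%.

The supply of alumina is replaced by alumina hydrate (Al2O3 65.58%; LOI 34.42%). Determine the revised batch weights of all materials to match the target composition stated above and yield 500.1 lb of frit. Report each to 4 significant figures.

The whole derivation runs at exact precision through every step. The intermediate values are shown rounded off to 4 significant digits within the worked lines — every reported figure receives exactly one rounding; derived quantities are computed at exact precision (yield, the totals, LOI, glass mass, the four compositions) starting from the weights per 500.1 lb of glass, as written in the problem or answer text.
Oxide mass targets, per 500.1 lb frit:
  ZrO2: 21.21% × 500.1 = 106.1 lb
  Li2O: 23.10% × 500.1 = 115.5 lb
  SiO2: 33.21% × 500.1 = 166.1 lb
  Al2O3: 22.48% × 500.1 = 112.4 lb
Checking each oxide sum applying the batch weights above, versus the basis set out (delivered sums recover each target exact up to rounding of places):
  ZrO2: 157.4·0.6738 = 106.1 lb (target 106.1 lb)
  Li2O: 253.3·0.4033 + 179.7·0.07440 = 115.5 lb (target 115.5 lb)
  SiO2: 157.4·0.3252 + 179.7·0.6394 = 166.1 lb (target 166.1 lb)
  Al2O3: 97.09·0.6558 + 179.7·0.2713 = 112.4 lb (target 112.4 lb)
Mass balance on the glass: batch Σ − ignition loss = 500.1 lb (the Σ of target masses is 500.1 lb; basis as stated: 500.1 lb — deltas are rounding alone).
Summing the batch: Σ batch = 687.5 lb; Σ batch·LOI gives LOI loss = 187.4 lb; as yield: glass ÷ batch → 72.74%.

Revised batch per 500.1 lb frit:
  Li2CO3: 253.3 lb
  alumina hydrate: 97.09 lb
  ZrSiO4: 157.4 lb
  spodumene concentrate: 179.7 lb
Total batch = 687.5 lb; LOI loss = 187.4 lb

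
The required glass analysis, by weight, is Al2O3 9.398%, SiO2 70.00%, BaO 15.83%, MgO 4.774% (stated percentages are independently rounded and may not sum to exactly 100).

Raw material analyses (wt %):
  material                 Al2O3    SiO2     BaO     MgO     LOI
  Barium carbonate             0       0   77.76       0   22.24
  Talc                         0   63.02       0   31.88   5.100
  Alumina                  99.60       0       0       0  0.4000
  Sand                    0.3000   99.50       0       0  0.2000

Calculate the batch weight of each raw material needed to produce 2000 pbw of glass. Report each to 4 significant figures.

Batch per 2000 pbw glass:
  Barium carbonate: 407.2 pbw
  Talc: 299.5 pbw
  Alumina: 185.0 pbw
  Sand: 1217 pbw
Total batch = 2109 pbw; LOI loss = 109.0 pbw; yield = 94.83%

Mid-chain values are shown (rounded to 4 significant figures) on the page; the working math keeps exact precision through the solve. Every reported value is rounded just once; derived quantities (LOI, the yield, the totals, net glass mass, the four compositions) are computed from the weighed amounts for 2000 pbw of glass in full precision precisely as stated by the problem or the answer.
Per-oxide target masses for 2000 pbw glass:
  Al2O3: 9.398% × 2000 = 188.0 pbw
  SiO2: 70.00% × 2000 = 1400 pbw
  BaO: 15.83% × 2000 = 316.6 pbw
  MgO: 4.774% × 2000 = 95.48 pbw
Mass-balance tally per oxide given the weights on record, under the basis named above (each sum matches its target mass exact up to rounding of places):
  Al2O3: 185.0·0.9960 + 1217·0.003000 = 187.9 pbw (target 188.0 pbw)
  SiO2: 299.5·0.6302 + 1217·0.9950 = 1400 pbw (target 1400 pbw)
  BaO: 407.2·0.7776 = 316.6 pbw (target 316.6 pbw)
  MgO: 299.5·0.3188 = 95.48 pbw (target 95.48 pbw)
Mass balance on the glass: Σ batch − LOI loss = 2000 pbw (targets for the oxides total 2000 pbw; against the stated basis, 2000 pbw — a pure rounding effect).
Whole-batch sum: Σ batch = 2109 pbw; the LOI term Σ batch·LOI equals 109.0 pbw; yield: glass divided by total = 94.83%.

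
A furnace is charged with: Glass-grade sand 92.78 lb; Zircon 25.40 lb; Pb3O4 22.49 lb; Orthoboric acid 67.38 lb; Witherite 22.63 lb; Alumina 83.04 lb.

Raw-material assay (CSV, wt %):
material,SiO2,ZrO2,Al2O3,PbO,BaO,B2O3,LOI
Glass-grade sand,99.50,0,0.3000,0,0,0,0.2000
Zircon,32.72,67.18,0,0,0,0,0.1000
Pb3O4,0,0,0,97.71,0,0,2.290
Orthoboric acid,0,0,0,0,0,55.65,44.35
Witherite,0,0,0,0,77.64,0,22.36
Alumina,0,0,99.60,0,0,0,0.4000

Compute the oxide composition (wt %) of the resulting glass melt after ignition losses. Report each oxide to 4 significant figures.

Glass mass = 277.7 lb (batch 313.7 − LOI 36.00).
Composition: SiO2 36.23%, ZrO2 6.144%, Al2O3 29.88%, PbO 7.913%, BaO 6.327%, B2O3 13.50%

All internal work maintains exact precision through the solve. Working values appear (rounded to 4 significant figures) alongside each step — every reported figure is rounded only once — the derived quantities, including the totals, the yield, six oxide percentages, ignition loss, net glass mass, are carried using the weight values for 277.7 lb of glass at full precision as written in question or answer.
Oxide masses out of the charge:
  SiO2: 92.78·0.9950 + 25.40·0.3272 = 100.6 lb
  ZrO2: 25.40·0.6718 = 17.06 lb
  Al2O3: 92.78·0.003000 + 83.04·0.9960 = 82.99 lb
  PbO: 22.49·0.9771 = 21.97 lb
  BaO: 22.63·0.7764 = 17.57 lb
  B2O3: 67.38·0.5565 = 37.50 lb
LOI: 92.78·0.002000 + 25.40·0.001000 + 22.49·0.02290 + 67.38·0.4435 + 22.63·0.2236 + 83.04·0.004000 = 36.00 lb
Glass mass = batch − LOI = 313.7 − 36.00 = 277.7 lb (= the summed oxide contributions)
oxide / glass × 100 gives the wt %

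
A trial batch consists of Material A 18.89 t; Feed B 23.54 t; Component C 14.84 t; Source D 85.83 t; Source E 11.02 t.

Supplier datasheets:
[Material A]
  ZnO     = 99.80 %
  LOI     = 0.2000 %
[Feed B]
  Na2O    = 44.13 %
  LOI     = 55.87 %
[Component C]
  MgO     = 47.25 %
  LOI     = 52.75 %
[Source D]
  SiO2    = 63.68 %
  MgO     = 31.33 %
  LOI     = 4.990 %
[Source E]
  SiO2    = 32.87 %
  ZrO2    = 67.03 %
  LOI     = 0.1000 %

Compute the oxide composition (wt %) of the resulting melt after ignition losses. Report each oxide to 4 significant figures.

Mid-chain values are printed (rounded to 4 significant figures) on the page. Every computation runs at exact precision throughout; exactly one rounding lands on each reported result. All derived quantities, which include the totals, yield, the five compositions, net glass mass, LOI, are carried at exact precision, as given in either problem or answer, using the weight values on 128.8 t of glass.
Delivered oxide masses:
  SiO2: 85.83·0.6368 + 11.02·0.3287 = 58.28 t
  MgO: 14.84·0.4725 + 85.83·0.3133 = 33.90 t
  ZnO: 18.89·0.9980 = 18.85 t
  Na2O: 23.54·0.4413 = 10.39 t
  ZrO2: 11.02·0.6703 = 7.387 t
LOI: 18.89·0.002000 + 23.54·0.5587 + 14.84·0.5275 + 85.83·0.04990 + 11.02·0.001000 = 25.31 t
Net of LOI, the glass mass = 154.1 − 25.31 = 128.8 t (consistent with Σ oxide mass)
wt % = oxide mass / glass mass × 100

Glass mass = 128.8 t (batch 154.1 − LOI 25.31).
Composition: SiO2 45.24%, MgO 26.32%, ZnO 14.64%, Na2O 8.065%, ZrO2 5.735%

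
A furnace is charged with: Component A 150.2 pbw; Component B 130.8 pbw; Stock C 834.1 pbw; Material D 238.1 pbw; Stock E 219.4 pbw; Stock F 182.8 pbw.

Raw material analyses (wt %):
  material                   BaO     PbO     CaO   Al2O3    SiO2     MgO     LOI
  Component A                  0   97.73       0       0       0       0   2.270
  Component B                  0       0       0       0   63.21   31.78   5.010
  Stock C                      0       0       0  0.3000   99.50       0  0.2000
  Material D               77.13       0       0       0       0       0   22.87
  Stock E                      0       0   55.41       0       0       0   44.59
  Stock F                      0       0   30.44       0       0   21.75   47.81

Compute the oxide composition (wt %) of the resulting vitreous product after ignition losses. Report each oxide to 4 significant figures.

Intermediates are printed (rounded to four significant figures) in the working — the working math maintains full precision through the solve — a single rounding produces each reported figure. All derived quantities, including ignition loss, the six compositions, glass mass, yield, totals, are computed from the weighed amounts at 1504 pbw of glass in full float precision, exactly as printed in the question or the answer.
Oxide masses out of the charge:
  BaO: 238.1·0.7713 = 183.6 pbw
  PbO: 150.2·0.9773 = 146.8 pbw
  CaO: 219.4·0.5541 + 182.8·0.3044 = 177.2 pbw
  Al2O3: 834.1·0.003000 = 2.502 pbw
  SiO2: 130.8·0.6321 + 834.1·0.9950 = 912.6 pbw
  MgO: 130.8·0.3178 + 182.8·0.2175 = 81.33 pbw
LOI: 150.2·0.02270 + 130.8·0.05010 + 834.1·0.002000 + 238.1·0.2287 + 219.4·0.4459 + 182.8·0.4781 = 251.3 pbw
Resulting glass, batch − LOI: 1755 − 251.3 = 1504 pbw (the oxide masses sum to this)
each oxide over glass, ×100, is wt %

Glass mass = 1504 pbw (batch 1755 − LOI 251.3).
Composition: BaO 12.21%, PbO 9.759%, CaO 11.78%, Al2O3 0.1664%, SiO2 60.68%, MgO 5.407%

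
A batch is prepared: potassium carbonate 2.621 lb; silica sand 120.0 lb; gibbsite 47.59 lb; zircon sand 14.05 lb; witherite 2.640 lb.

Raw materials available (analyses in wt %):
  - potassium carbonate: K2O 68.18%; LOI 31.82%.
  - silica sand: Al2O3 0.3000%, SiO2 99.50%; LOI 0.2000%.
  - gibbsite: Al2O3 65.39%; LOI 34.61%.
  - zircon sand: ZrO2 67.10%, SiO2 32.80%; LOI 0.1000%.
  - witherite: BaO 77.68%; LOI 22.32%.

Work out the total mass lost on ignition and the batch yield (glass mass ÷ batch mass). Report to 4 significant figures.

LOI loss = 18.15 lb; glass = 168.8 lb; yield = 90.29%

All arithmetic maintains full float precision from start to finish. The intermediate values are displayed (rounded to four significant digits) in the printout. Each reported number carries a single rounding — derived quantities are computed in full precision (ignition loss, yield, the five compositions, net glass mass, totals) from the batch weights per 168.8 lb of glass, exactly as shown in question or answer.
Material-by-material LOI:
  potassium carbonate: 2.621 × 0.3182 = 0.8340 lb
  silica sand: 120.0 × 0.002000 = 0.2400 lb
  gibbsite: 47.59 × 0.3461 = 16.47 lb
  zircon sand: 14.05 × 0.001000 = 0.01405 lb
  witherite: 2.640 × 0.2232 = 0.5892 lb
Total LOI = 18.15 lb
Glass = batch − LOI = 186.9 − 18.15 = 168.8 lb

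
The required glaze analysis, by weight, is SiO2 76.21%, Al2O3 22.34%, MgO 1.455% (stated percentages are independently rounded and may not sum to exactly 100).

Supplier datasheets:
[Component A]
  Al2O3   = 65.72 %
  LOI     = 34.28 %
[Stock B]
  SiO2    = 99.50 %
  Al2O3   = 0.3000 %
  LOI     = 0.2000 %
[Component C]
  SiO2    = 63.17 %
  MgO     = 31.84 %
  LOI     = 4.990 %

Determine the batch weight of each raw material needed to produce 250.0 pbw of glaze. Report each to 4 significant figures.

Batch per 250.0 pbw glaze:
  Component A: 84.14 pbw
  Stock B: 184.2 pbw
  Component C: 11.42 pbw
Total batch = 279.8 pbw; LOI loss = 29.78 pbw; yield = 89.35%

The working math carries exact precision at each step — values along the way are printed, rounded to 4 significant figures, across the worked steps; each reported number takes a single rounding — all derived quantities (glass mass, the yield, LOI, totals, the three compositions) are recomputed in full precision starting from the weights at 250.0 pbw of glass, precisely as stated by the problem or the answer.
Oxide-by-oxide targets in 250.0 pbw glaze:
  SiO2: 76.21% × 250.0 = 190.5 pbw
  Al2O3: 22.34% × 250.0 = 55.85 pbw
  MgO: 1.455% × 250.0 = 3.638 pbw
Verifying the oxide balance per the reported batch figures, per the basis as stated (each sum matches its target mass exact up to rounding of places):
  SiO2: 184.2·0.9950 + 11.42·0.6317 = 190.5 pbw (target 190.5 pbw)
  Al2O3: 84.14·0.6572 + 184.2·0.003000 = 55.85 pbw (target 55.85 pbw)
  MgO: 11.42·0.3184 = 3.636 pbw (target 3.638 pbw)
Glass-mass sanity pass: batch Σ − ignition loss = 250.0 pbw (summing oxide targets gives 250.0 pbw; against the stated basis, 250.0 pbw — gaps are rounding artifacts).
Whole-batch sum: Σ batch = 279.8 pbw; LOI removed, Σ of batch·LOI: 29.78 pbw; glass ÷ batch gives a yield of 89.35%.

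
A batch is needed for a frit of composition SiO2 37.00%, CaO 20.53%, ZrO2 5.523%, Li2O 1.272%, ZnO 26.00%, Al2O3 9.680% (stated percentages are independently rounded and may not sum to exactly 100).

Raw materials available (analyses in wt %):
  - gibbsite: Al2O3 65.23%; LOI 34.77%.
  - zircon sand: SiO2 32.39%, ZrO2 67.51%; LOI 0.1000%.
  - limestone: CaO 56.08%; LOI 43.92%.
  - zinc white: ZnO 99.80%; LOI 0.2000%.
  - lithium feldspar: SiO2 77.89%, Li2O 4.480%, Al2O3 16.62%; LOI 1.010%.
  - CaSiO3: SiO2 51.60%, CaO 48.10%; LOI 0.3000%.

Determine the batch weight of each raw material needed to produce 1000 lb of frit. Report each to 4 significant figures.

Working values are shown, with 4-significant-digit rounding, within the worked lines; full precision is kept from first step to last. Every reported number takes exactly one rounding — derived quantities, including six oxide percentages, yield, net glass mass, the totals, LOI, are rebuilt from the weighed amounts for 1000 lb of glass in full precision as quoted within either problem or answer.
Per-oxide target masses for 1000 lb frit:
  SiO2: 37.00% × 1000 = 370.0 lb
  CaO: 20.53% × 1000 = 205.3 lb
  ZrO2: 5.523% × 1000 = 55.23 lb
  Li2O: 1.272% × 1000 = 12.72 lb
  ZnO: 26.00% × 1000 = 260.0 lb
  Al2O3: 9.680% × 1000 = 96.80 lb
Checking each oxide sum working from each reported weight, for the quoted basis mass (sum by sum, the targets are met up to rounding of the answer):
  SiO2: 81.81·0.3239 + 283.9·0.7789 + 237.1·0.5160 = 370.0 lb (target 370.0 lb)
  CaO: 162.7·0.5608 + 237.1·0.4810 = 205.3 lb (target 205.3 lb)
  ZrO2: 81.81·0.6751 = 55.23 lb (target 55.23 lb)
  Li2O: 283.9·0.04480 = 12.72 lb (target 12.72 lb)
  ZnO: 260.5·0.9980 = 260.0 lb (target 260.0 lb)
  Al2O3: 76.06·0.6523 + 283.9·0.1662 = 96.80 lb (target 96.80 lb)
Glass mass check: batch Σ − ignition loss = 1000 lb (per-oxide target masses sum to 1000 lb; against the stated basis, 1000 lb — rounding explains the deltas).
Batch total: Σ batch = 1102 lb; LOI removed, Σ of batch·LOI: 102.1 lb; yield, glass over the total, = 90.74%.

Batch per 1000 lb frit:
  gibbsite: 76.06 lb
  zircon sand: 81.81 lb
  limestone: 162.7 lb
  zinc white: 260.5 lb
  lithium feldspar: 283.9 lb
  CaSiO3: 237.1 lb
Total batch = 1102 lb; LOI loss = 102.1 lb; yield = 90.74%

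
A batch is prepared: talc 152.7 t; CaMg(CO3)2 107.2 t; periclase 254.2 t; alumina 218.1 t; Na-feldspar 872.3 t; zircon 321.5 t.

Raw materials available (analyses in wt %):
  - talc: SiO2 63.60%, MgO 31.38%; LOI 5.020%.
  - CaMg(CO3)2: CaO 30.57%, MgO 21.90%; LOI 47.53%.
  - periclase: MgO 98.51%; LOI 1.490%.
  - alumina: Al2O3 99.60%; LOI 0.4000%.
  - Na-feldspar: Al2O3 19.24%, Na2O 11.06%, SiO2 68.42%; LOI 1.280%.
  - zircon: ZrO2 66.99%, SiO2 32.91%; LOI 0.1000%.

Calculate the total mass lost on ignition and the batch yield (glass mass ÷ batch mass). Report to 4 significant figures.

Values along the way are displayed with 4-significant-figure rounding at each printed step; the whole derivation keeps exact precision from start to finish. Every reported number takes exactly one rounding. The derived quantities (net glass mass, the totals, six oxide percentages, the yield, ignition loss) are recomputed in full precision from the batch weights per 1851 t of glass, exactly as printed in the question or the answer.
LOI of each material in turn:
  talc: 152.7 × 0.05020 = 7.666 t
  CaMg(CO3)2: 107.2 × 0.4753 = 50.95 t
  periclase: 254.2 × 0.01490 = 3.788 t
  alumina: 218.1 × 0.004000 = 0.8724 t
  Na-feldspar: 872.3 × 0.01280 = 11.17 t
  zircon: 321.5 × 0.001000 = 0.3215 t
Total LOI = 74.76 t
Glass = batch − LOI = 1926 − 74.76 = 1851 t

LOI loss = 74.76 t; glass = 1851 t; yield = 96.12%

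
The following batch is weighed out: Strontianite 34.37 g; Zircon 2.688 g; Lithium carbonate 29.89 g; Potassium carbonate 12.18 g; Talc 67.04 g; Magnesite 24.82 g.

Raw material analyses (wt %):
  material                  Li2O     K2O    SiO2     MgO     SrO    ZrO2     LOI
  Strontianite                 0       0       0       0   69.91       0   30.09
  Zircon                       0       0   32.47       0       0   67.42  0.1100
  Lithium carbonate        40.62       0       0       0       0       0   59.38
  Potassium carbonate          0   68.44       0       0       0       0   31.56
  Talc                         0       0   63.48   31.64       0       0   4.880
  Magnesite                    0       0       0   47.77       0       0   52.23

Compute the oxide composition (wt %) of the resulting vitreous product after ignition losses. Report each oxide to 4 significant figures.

Every computation carries full float precision through the solve; the intermediate values are shown rounded off to 4 significant figures when written out — a single rounding finalizes each reported number — the derived quantities are recomputed from the weighed amounts at 122.8 g of glass at full float precision (the six compositions, totals, glass mass, LOI, yield) as written in the question or the answer.
Per-oxide mass from batch:
  Li2O: 29.89·0.4062 = 12.14 g
  K2O: 12.18·0.6844 = 8.336 g
  SiO2: 2.688·0.3247 + 67.04·0.6348 = 43.43 g
  MgO: 67.04·0.3164 + 24.82·0.4777 = 33.07 g
  SrO: 34.37·0.6991 = 24.03 g
  ZrO2: 2.688·0.6742 = 1.812 g
LOI: 34.37·0.3009 + 2.688·0.001100 + 29.89·0.5938 + 12.18·0.3156 + 67.04·0.04880 + 24.82·0.5223 = 48.17 g
Resulting glass, batch − LOI: 171.0 − 48.17 = 122.8 g (= Σ oxide masses)
oxide / glass × 100 gives the wt %

Glass mass = 122.8 g (batch 171.0 − LOI 48.17).
Composition: Li2O 9.886%, K2O 6.787%, SiO2 35.36%, MgO 26.92%, SrO 19.56%, ZrO2 1.476%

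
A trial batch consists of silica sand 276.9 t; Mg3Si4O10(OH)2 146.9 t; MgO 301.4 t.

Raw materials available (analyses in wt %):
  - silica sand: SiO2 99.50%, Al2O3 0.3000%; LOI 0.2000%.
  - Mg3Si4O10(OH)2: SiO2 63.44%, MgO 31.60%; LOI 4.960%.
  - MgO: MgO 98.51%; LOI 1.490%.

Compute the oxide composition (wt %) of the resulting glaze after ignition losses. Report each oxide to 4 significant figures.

Glass mass = 712.9 t (batch 725.2 − LOI 12.33).
Composition: SiO2 51.72%, MgO 48.16%, Al2O3 0.1165%

Each numeric step maintains full precision from start to finish. In-progress results are displayed rounded off to 4 significant figures in the working; every reported number includes exactly one rounding — derived quantities, including three oxide percentages, LOI, net glass mass, yield, the totals, are computed using the weight values per 712.9 t of glass at full precision as set out in either problem or answer.
Delivered oxide masses:
  SiO2: 276.9·0.9950 + 146.9·0.6344 = 368.7 t
  MgO: 146.9·0.3160 + 301.4·0.9851 = 343.3 t
  Al2O3: 276.9·0.003000 = 0.8307 t
LOI: 276.9·0.002000 + 146.9·0.04960 + 301.4·0.01490 = 12.33 t
Glass = total batch minus LOI = 725.2 − 12.33 = 712.9 t (= the summed oxide contributions)
oxide / glass × 100 gives the wt %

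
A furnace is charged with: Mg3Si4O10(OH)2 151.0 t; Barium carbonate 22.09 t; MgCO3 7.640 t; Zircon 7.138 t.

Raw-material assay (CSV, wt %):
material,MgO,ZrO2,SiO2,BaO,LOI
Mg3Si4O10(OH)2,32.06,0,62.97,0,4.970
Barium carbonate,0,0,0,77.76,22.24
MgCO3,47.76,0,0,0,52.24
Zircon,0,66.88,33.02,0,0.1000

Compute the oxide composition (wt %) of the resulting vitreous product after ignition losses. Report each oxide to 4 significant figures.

Glass mass = 171.5 t (batch 187.9 − LOI 16.42).
Composition: MgO 30.36%, ZrO2 2.784%, SiO2 56.83%, BaO 10.02%

All arithmetic carries full float precision at each step. Values along the way are displayed, rounded to 4 significant figures, on the page; a single rounding completes every reported result. All derived quantities (the yield, net glass mass, totals, ignition loss, the four compositions) are re-derived in full precision from the weighed amounts at 171.5 t of glass, exactly as shown in question or answer.
Mass of each oxide from the mix:
  MgO: 151.0·0.3206 + 7.640·0.4776 = 52.06 t
  ZrO2: 7.138·0.6688 = 4.774 t
  SiO2: 151.0·0.6297 + 7.138·0.3302 = 97.44 t
  BaO: 22.09·0.7776 = 17.18 t
LOI: 151.0·0.04970 + 22.09·0.2224 + 7.640·0.5224 + 7.138·0.001000 = 16.42 t
The glass mass, total less LOI, = 187.9 − 16.42 = 171.5 t (= Σ oxide masses)
wt %: oxide over glass, times 100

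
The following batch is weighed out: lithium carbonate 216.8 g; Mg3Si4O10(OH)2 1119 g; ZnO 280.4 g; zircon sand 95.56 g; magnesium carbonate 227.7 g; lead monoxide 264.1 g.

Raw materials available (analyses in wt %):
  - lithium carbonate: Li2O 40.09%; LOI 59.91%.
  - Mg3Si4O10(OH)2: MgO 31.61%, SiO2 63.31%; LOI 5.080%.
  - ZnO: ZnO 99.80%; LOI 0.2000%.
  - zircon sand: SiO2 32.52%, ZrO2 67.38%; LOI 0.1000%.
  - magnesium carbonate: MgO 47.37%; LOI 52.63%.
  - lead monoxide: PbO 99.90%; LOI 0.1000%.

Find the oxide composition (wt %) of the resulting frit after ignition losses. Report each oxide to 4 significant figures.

The working math runs at exact precision throughout; working values appear (rounded to four significant digits) when written out — every reported value receives exactly one rounding — all derived quantities are carried using the weight values at 1896 g of glass at full precision (the six compositions, the totals, yield, net glass mass, ignition loss) as set out in question or answer.
Per-oxide mass from batch:
  ZnO: 280.4·0.9980 = 279.8 g
  MgO: 1119·0.3161 + 227.7·0.4737 = 461.6 g
  Li2O: 216.8·0.4009 = 86.92 g
  SiO2: 1119·0.6331 + 95.56·0.3252 = 739.5 g
  ZrO2: 95.56·0.6738 = 64.39 g
  PbO: 264.1·0.9990 = 263.8 g
LOI: 216.8·0.5991 + 1119·0.05080 + 280.4·0.002000 + 95.56·0.001000 + 227.7·0.5263 + 264.1·0.001000 = 307.5 g
batch − LOI leaves glass = 2204 − 307.5 = 1896 g (= the summed oxide contributions)
oxide / glass × 100 gives the wt %

Glass mass = 1896 g (batch 2204 − LOI 307.5).
Composition: ZnO 14.76%, MgO 24.34%, Li2O 4.584%, SiO2 39.00%, ZrO2 3.396%, PbO 13.91%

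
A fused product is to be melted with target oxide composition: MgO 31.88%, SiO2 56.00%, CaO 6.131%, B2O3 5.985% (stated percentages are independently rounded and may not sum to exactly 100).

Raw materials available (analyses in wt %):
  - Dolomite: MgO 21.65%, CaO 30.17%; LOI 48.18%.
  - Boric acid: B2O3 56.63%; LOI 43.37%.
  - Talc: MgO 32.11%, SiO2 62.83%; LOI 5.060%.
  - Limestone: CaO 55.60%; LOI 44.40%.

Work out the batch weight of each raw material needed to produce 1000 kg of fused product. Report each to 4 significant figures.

Batch per 1000 kg fused product:
  Dolomite: 150.6 kg
  Boric acid: 105.7 kg
  Talc: 891.3 kg
  Limestone: 28.55 kg
Total batch = 1176 kg; LOI loss = 176.2 kg; yield = 85.02%

The working math keeps exact precision in every operation; the intermediate values are shown rounded to four significant digits when written out. Every reported number is rounded exactly once. Derived quantities, which include glass mass, the totals, yield, four oxide percentages, ignition loss, are rebuilt in full float precision, precisely as stated by the problem or answer text, starting from the weights at 1000 kg of glass.
Oxide-by-oxide targets in 1000 kg fused product:
  MgO: 31.88% × 1000 = 318.8 kg
  SiO2: 56.00% × 1000 = 560.0 kg
  CaO: 6.131% × 1000 = 61.31 kg
  B2O3: 5.985% × 1000 = 59.85 kg
Per-oxide balance check given the weights on record, for the quoted basis mass (delivered sums recover each target modulo rounding of the values):
  MgO: 150.6·0.2165 + 891.3·0.3211 = 318.8 kg (target 318.8 kg)
  SiO2: 891.3·0.6283 = 560.0 kg (target 560.0 kg)
  CaO: 150.6·0.3017 + 28.55·0.5560 = 61.31 kg (target 61.31 kg)
  B2O3: 105.7·0.5663 = 59.86 kg (target 59.85 kg)
Glass-mass closure: net batch after ignition = 1000 kg (targets for the oxides total 1000 kg; basis as stated: 1000 kg — any gap is answer rounding).
Total batch = Σ batch = 1176 kg; Σ batch·LOI gives LOI loss = 176.2 kg; yield, glass over the total, = 85.02%.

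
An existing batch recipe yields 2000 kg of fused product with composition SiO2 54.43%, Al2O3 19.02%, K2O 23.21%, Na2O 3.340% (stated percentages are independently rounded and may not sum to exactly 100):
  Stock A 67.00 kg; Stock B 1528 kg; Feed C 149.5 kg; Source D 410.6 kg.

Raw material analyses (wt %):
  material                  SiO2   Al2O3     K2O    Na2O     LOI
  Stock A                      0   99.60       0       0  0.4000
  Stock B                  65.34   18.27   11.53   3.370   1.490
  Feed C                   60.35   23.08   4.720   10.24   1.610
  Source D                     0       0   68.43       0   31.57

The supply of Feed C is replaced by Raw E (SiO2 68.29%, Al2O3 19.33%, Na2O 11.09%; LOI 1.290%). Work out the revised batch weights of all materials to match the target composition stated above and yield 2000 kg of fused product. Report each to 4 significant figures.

Revised batch per 2000 kg fused product:
  Stock A: 75.98 kg
  Stock B: 1519 kg
  Raw E: 140.8 kg
  Source D: 422.4 kg
Total batch = 2158 kg; LOI loss = 158.1 kg

All arithmetic runs at full float precision through every step — working values are shown, rounded to 4 significant digits, across the worked steps; each reported figure takes a single rounding. Derived quantities (the four compositions, ignition loss, glass mass, yield, totals) are re-derived in exact precision starting from the weights on 2000 kg of glass, exactly as shown in the problem or the answer.
Target oxide masses per 2000 kg fused product:
  SiO2: 54.43% × 2000 = 1089 kg
  Al2O3: 19.02% × 2000 = 380.4 kg
  K2O: 23.21% × 2000 = 464.2 kg
  Na2O: 3.340% × 2000 = 66.80 kg
Balance tally, oxide-wise, working from each reported weight, under the basis named above (each sum matches its target mass once rounding is allowed for):
  SiO2: 1519·0.6534 + 140.8·0.6829 = 1089 kg (target 1089 kg)
  Al2O3: 75.98·0.9960 + 1519·0.1827 + 140.8·0.1933 = 380.4 kg (target 380.4 kg)
  K2O: 1519·0.1153 + 422.4·0.6843 = 464.2 kg (target 464.2 kg)
  Na2O: 1519·0.03370 + 140.8·0.1109 = 66.81 kg (target 66.80 kg)
Auditing the glass mass value: whole batch net of LOI = 2000 kg (targets for the oxides total 2000 kg; against the stated basis, 2000 kg — deltas are rounding alone).
Batch grand total — Σ batch = 2158 kg; loss to ignition Σ batch·LOI = 158.1 kg; the yield ratio, glass ÷ batch: 92.67%.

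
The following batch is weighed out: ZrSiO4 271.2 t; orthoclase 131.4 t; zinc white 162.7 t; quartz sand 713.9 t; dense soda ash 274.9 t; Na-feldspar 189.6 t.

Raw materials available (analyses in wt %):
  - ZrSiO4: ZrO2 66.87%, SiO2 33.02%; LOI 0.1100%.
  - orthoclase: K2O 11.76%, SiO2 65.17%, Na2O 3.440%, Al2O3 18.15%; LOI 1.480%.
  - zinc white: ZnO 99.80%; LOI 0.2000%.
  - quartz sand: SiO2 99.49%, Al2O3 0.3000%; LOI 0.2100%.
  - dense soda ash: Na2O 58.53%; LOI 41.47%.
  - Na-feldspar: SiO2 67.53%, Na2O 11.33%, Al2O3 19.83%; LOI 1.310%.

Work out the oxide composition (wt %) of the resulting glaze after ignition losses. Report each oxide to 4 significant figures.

The intermediate values are displayed, rounded to 4 significant digits, alongside each step. Every computation keeps exact precision through the solve. A single rounding produces every reported value — all derived quantities are recomputed at exact precision (net glass mass, six oxide percentages, LOI, totals, the yield) using the weight values at 1623 t of glass exactly as printed in the question or the answer.
Oxide-by-oxide delivered mass:
  K2O: 131.4·0.1176 = 15.45 t
  ZrO2: 271.2·0.6687 = 181.4 t
  SiO2: 271.2·0.3302 + 131.4·0.6517 + 713.9·0.9949 + 189.6·0.6753 = 1013 t
  Na2O: 131.4·0.03440 + 274.9·0.5853 + 189.6·0.1133 = 186.9 t
  ZnO: 162.7·0.9980 = 162.4 t
  Al2O3: 131.4·0.1815 + 713.9·0.003000 + 189.6·0.1983 = 63.59 t
LOI: 271.2·0.001100 + 131.4·0.01480 + 162.7·0.002000 + 713.9·0.002100 + 274.9·0.4147 + 189.6·0.01310 = 120.6 t
batch − LOI leaves glass = 1744 − 120.6 = 1623 t (equal to the oxide-mass sum)
oxide / glass × 100 gives the wt %

Glass mass = 1623 t (batch 1744 − LOI 120.6).
Composition: K2O 0.9520%, ZrO2 11.17%, SiO2 62.44%, Na2O 11.51%, ZnO 10.00%, Al2O3 3.918%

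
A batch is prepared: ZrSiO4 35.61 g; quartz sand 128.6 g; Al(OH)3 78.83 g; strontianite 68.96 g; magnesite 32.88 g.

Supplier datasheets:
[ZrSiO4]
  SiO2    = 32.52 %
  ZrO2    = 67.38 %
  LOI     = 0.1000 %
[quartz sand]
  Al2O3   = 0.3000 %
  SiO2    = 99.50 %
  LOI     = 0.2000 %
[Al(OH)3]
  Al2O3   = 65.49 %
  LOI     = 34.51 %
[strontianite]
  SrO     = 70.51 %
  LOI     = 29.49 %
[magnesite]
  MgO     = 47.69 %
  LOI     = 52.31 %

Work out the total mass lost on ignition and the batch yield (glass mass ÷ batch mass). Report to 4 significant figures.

Rounding to four significant digits applies to each working value as printed — all arithmetic carries full float precision end to end. Each reported value takes just one rounding; the derived quantities are computed at full float precision (LOI, the yield, the totals, the five compositions, net glass mass) using the weight values at 279.8 g of glass, as they appear in the problem or answer text.
Per-material ignition loss:
  ZrSiO4: 35.61 × 0.001000 = 0.03561 g
  quartz sand: 128.6 × 0.002000 = 0.2572 g
  Al(OH)3: 78.83 × 0.3451 = 27.20 g
  strontianite: 68.96 × 0.2949 = 20.34 g
  magnesite: 32.88 × 0.5231 = 17.20 g
Total LOI = 65.03 g
Glass = batch − LOI = 344.9 − 65.03 = 279.8 g

LOI loss = 65.03 g; glass = 279.8 g; yield = 81.14%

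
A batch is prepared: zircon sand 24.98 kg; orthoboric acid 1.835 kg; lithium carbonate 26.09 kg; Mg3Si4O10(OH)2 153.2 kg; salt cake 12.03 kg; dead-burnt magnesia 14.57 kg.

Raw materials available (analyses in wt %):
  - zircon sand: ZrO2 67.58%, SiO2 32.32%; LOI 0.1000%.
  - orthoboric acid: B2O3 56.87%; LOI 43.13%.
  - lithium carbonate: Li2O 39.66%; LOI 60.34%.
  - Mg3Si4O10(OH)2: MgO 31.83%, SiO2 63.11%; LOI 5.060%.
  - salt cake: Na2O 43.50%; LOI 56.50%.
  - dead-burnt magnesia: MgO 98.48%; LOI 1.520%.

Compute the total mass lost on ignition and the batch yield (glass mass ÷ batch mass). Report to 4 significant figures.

LOI loss = 31.33 kg; glass = 201.4 kg; yield = 86.54%

All internal work carries exact precision at all times. Values along the way are shown rounded to 4 significant digits within the worked lines — every reported value takes a single rounding — the derived quantities are carried in exact precision (glass mass, the yield, totals, ignition loss, the six compositions) from the batch weights per 201.4 kg of glass, precisely as stated by either problem or answer.
Material-by-material LOI:
  zircon sand: 24.98 × 0.001000 = 0.02498 kg
  orthoboric acid: 1.835 × 0.4313 = 0.7914 kg
  lithium carbonate: 26.09 × 0.6034 = 15.74 kg
  Mg3Si4O10(OH)2: 153.2 × 0.05060 = 7.752 kg
  salt cake: 12.03 × 0.5650 = 6.797 kg
  dead-burnt magnesia: 14.57 × 0.01520 = 0.2215 kg
Total LOI = 31.33 kg
Glass = batch − LOI = 232.7 − 31.33 = 201.4 kg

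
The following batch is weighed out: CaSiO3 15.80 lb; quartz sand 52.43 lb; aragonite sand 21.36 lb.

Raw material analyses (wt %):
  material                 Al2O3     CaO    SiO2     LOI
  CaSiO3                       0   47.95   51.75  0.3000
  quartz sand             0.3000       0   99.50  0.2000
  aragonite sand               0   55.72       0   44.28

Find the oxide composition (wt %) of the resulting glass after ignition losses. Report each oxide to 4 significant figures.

Glass mass = 79.98 lb (batch 89.59 − LOI 9.610).
Composition: Al2O3 0.1967%, CaO 24.35%, SiO2 75.45%

All internal work carries exact precision throughout — the intermediate values are displayed, with 4-significant-digit rounding, at each printed step; every reported figure is rounded a single time; derived quantities (net glass mass, LOI, the three compositions, the totals, the yield) are rebuilt at full float precision starting from the weights for 79.98 lb of glass, as they appear in the problem or answer text.
Oxide masses out of the charge:
  Al2O3: 52.43·0.003000 = 0.1573 lb
  CaO: 15.80·0.4795 + 21.36·0.5572 = 19.48 lb
  SiO2: 15.80·0.5175 + 52.43·0.9950 = 60.34 lb
LOI: 15.80·0.003000 + 52.43·0.002000 + 21.36·0.4428 = 9.610 lb
Net of LOI, the glass mass = 89.59 − 9.610 = 79.98 lb (the oxide masses sum to this)
each oxide over glass, ×100, is wt %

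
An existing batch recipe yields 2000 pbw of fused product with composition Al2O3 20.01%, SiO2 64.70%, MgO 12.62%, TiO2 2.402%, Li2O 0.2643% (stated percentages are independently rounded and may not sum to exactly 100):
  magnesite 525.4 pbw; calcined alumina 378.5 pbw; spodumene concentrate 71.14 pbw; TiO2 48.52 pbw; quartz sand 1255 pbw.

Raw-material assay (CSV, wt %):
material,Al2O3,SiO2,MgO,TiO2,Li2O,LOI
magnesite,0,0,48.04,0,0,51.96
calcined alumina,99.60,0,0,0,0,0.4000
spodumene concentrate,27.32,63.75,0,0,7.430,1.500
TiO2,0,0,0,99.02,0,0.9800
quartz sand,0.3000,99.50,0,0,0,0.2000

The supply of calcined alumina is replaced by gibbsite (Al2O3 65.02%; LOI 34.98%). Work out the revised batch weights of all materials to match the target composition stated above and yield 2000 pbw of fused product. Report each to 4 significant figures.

Revised batch per 2000 pbw fused product:
  magnesite: 525.4 pbw
  gibbsite: 579.8 pbw
  spodumene concentrate: 71.14 pbw
  TiO2: 48.52 pbw
  quartz sand: 1255 pbw
Total batch = 2480 pbw; LOI loss = 479.9 pbw

Mid-chain values are printed (rounded to 4 significant digits) as written. The whole derivation keeps exact precision throughout — every reported result undergoes a single rounding — all derived quantities are rebuilt at full float precision (net glass mass, LOI, the five compositions, the yield, totals) from the weighed amounts on 2000 pbw of glass exactly as shown in the question or the answer.
Oxide mass targets, per 2000 pbw fused product:
  Al2O3: 20.01% × 2000 = 400.2 pbw
  SiO2: 64.70% × 2000 = 1294 pbw
  MgO: 12.62% × 2000 = 252.4 pbw
  TiO2: 2.402% × 2000 = 48.04 pbw
  Li2O: 0.2643% × 2000 = 5.286 pbw
Sums-versus-targets review working from each reported weight, for the quoted basis mass (summed amounts equal target values up to rounding of the answer):
  Al2O3: 579.8·0.6502 + 71.14·0.2732 + 1255·0.003000 = 400.2 pbw (target 400.2 pbw)
  SiO2: 71.14·0.6375 + 1255·0.9950 = 1294 pbw (target 1294 pbw)
  MgO: 525.4·0.4804 = 252.4 pbw (target 252.4 pbw)
  TiO2: 48.52·0.9902 = 48.04 pbw (target 48.04 pbw)
  Li2O: 71.14·0.07430 = 5.286 pbw (target 5.286 pbw)
Auditing the glass mass value: the batch minus its LOI: 2000 pbw (the Σ of target masses is 2000 pbw; basis as stated: 2000 pbw — any gap is answer rounding).
Whole-batch sum: Σ batch = 2480 pbw; loss to ignition Σ batch·LOI = 479.9 pbw; glass ÷ batch gives a yield of 80.65%.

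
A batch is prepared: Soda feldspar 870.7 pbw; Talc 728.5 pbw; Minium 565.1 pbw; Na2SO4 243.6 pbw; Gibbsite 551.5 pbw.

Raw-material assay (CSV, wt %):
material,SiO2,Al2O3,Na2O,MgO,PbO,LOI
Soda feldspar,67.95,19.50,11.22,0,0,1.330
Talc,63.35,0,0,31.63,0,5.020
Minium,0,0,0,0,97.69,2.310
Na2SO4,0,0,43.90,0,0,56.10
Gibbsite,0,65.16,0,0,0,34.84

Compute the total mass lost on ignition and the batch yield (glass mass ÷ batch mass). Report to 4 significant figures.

Mid-chain values are shown rounded to four significant digits in the working; each numeric step carries exact precision end to end — every reported figure is rounded exactly once — derived quantities (the totals, the yield, ignition loss, five oxide percentages, glass mass) are computed from the weighed amounts on 2569 pbw of glass in full float precision, precisely as stated by either problem or answer.
LOI of each material in turn:
  Soda feldspar: 870.7 × 0.01330 = 11.58 pbw
  Talc: 728.5 × 0.05020 = 36.57 pbw
  Minium: 565.1 × 0.02310 = 13.05 pbw
  Na2SO4: 243.6 × 0.5610 = 136.7 pbw
  Gibbsite: 551.5 × 0.3484 = 192.1 pbw
Total LOI = 390.0 pbw
Glass = batch − LOI = 2959 − 390.0 = 2569 pbw

LOI loss = 390.0 pbw; glass = 2569 pbw; yield = 86.82%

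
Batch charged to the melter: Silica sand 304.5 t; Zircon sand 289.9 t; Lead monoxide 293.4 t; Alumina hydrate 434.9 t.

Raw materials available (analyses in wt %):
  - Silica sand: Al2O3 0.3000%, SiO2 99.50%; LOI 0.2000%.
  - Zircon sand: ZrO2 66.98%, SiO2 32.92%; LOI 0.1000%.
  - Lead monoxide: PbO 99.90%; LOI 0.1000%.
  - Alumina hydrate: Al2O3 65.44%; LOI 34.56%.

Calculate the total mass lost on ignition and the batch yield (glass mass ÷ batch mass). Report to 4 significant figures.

LOI loss = 151.5 t; glass = 1171 t; yield = 88.55%

The working math runs at full float precision from start to finish; in-progress results are printed, rounded to 4 significant figures, at each printed step. Every reported value takes exactly one rounding — derived quantities, which include ignition loss, the totals, net glass mass, the yield, the four compositions, are computed at exact precision, exactly as printed in question or answer, using the weight values per 1171 t of glass.
Each material's LOI contribution:
  Silica sand: 304.5 × 0.002000 = 0.6090 t
  Zircon sand: 289.9 × 0.001000 = 0.2899 t
  Lead monoxide: 293.4 × 0.001000 = 0.2934 t
  Alumina hydrate: 434.9 × 0.3456 = 150.3 t
Total LOI = 151.5 t
Glass = batch − LOI = 1323 − 151.5 = 1171 t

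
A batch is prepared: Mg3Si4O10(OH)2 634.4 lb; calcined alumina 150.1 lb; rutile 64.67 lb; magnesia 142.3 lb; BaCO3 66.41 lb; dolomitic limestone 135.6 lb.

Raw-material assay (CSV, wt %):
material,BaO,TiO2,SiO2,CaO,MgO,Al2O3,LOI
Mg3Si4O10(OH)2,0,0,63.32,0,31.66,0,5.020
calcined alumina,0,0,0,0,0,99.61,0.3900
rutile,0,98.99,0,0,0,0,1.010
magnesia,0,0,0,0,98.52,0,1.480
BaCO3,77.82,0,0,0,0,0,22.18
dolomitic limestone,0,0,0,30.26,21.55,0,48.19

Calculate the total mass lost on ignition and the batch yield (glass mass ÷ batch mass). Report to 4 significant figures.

Mid-chain values are shown, rounded to 4 significant figures, in the printout; all internal work keeps full float precision through the solve. Each reported value takes exactly one rounding; the derived quantities (net glass mass, the yield, the totals, LOI, six oxide percentages) are carried in full precision from the batch weights for 1078 lb of glass as set out in the problem or the answer.
Ignition loss by material:
  Mg3Si4O10(OH)2: 634.4 × 0.05020 = 31.85 lb
  calcined alumina: 150.1 × 0.003900 = 0.5854 lb
  rutile: 64.67 × 0.01010 = 0.6532 lb
  magnesia: 142.3 × 0.01480 = 2.106 lb
  BaCO3: 66.41 × 0.2218 = 14.73 lb
  dolomitic limestone: 135.6 × 0.4819 = 65.35 lb
Total LOI = 115.3 lb
Glass = batch − LOI = 1193 − 115.3 = 1078 lb

LOI loss = 115.3 lb; glass = 1078 lb; yield = 90.34%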